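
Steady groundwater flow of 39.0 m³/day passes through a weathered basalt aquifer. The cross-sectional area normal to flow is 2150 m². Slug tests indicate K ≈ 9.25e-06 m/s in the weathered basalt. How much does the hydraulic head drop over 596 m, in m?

13.5

Convert K: 9.25e-06 m/s × 86400 = 0.7992 m/day.
From Q = K·A·i, i = Q / (K·A) = 39.0 / (0.7992 × 2150) = 0.02270.
Head loss Δh = i · L = 0.02270 × 596 = 13.53 m.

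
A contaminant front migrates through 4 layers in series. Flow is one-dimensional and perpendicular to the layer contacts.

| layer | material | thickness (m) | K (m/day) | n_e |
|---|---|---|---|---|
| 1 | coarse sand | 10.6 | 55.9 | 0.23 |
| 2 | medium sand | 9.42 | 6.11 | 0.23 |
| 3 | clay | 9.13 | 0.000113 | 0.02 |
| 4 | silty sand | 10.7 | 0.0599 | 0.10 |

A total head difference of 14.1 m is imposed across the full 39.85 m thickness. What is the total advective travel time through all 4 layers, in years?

92.1

With flow normal to the layers, continuity requires the same specific discharge q through every layer.
Σ(b_i/K_i) = 10.6/55.9 + 9.42/6.11 + 9.13/0.000113 + 10.7/0.0599 = 80977 d.
q = Δh / Σ(b_i/K_i) = 14.1 / 80977 = 0.0001741 m/day.
In each layer the seepage velocity is v_i = q/n_i, so the layer transit time is t_i = b_i·n_i / q:
  layer 1 (coarse sand): t_1 = 10.6 × 0.23 / 0.0001741 = 14002 d
  layer 2 (medium sand): t_2 = 9.42 × 0.23 / 0.0001741 = 12443 d
  layer 3 (clay): t_3 = 9.13 × 0.02 / 0.0001741 = 1049 d
  layer 4 (silty sand): t_4 = 10.7 × 0.10 / 0.0001741 = 6145 d
Total t = Σ t_i = 33638 days = 92.10 years.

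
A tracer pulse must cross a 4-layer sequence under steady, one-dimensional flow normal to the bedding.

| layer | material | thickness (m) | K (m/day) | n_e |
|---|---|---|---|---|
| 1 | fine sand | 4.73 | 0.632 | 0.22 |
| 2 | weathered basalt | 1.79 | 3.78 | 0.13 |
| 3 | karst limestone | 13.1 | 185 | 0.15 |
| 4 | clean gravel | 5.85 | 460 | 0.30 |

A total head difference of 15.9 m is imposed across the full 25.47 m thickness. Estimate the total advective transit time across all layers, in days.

With flow normal to the layers, continuity requires the same specific discharge q through every layer.
Σ(b_i/K_i) = 4.73/0.632 + 1.79/3.78 + 13.1/185 + 5.85/460 = 8.041 d.
q = Δh / Σ(b_i/K_i) = 15.9 / 8.041 = 1.977 m/day.
In each layer the seepage velocity is v_i = q/n_i, so the layer transit time is t_i = b_i·n_i / q:
  layer 1 (fine sand): t_1 = 4.73 × 0.22 / 1.977 = 0.5263 d
  layer 2 (weathered basalt): t_2 = 1.79 × 0.13 / 1.977 = 0.1177 d
  layer 3 (karst limestone): t_3 = 13.1 × 0.15 / 1.977 = 0.9938 d
  layer 4 (clean gravel): t_4 = 5.85 × 0.30 / 1.977 = 0.8876 d
Total t = Σ t_i = 2.525 days.

2.53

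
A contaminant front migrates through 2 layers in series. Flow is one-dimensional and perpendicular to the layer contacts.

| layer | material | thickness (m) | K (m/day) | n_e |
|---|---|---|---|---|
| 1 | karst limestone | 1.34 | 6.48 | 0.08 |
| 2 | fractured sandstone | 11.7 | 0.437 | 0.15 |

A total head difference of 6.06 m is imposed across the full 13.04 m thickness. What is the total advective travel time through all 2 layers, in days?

With flow normal to the layers, continuity requires the same specific discharge q through every layer.
Σ(b_i/K_i) = 1.34/6.48 + 11.7/0.437 = 26.98 d.
q = Δh / Σ(b_i/K_i) = 6.06 / 26.98 = 0.2246 m/day.
In each layer the seepage velocity is v_i = q/n_i, so the layer transit time is t_i = b_i·n_i / q:
  layer 1 (karst limestone): t_1 = 1.34 × 0.08 / 0.2246 = 0.4773 d
  layer 2 (fractured sandstone): t_2 = 11.7 × 0.15 / 0.2246 = 7.814 d
Total t = Σ t_i = 8.291 days.

8.29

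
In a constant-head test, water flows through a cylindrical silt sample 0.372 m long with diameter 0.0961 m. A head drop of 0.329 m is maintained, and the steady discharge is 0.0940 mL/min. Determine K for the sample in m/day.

Cross-sectional area A = π·(d/2)² = π × (0.0961/2)² = 0.007253 m².
Convert discharge: 0.0940 mL/min = 1.567e-09 m³/s.
Darcy's law rearranged: K = Q·L / (A·Δh) = 1.567e-09 × 0.372 / (0.007253 × 0.329) = 2.442e-07 m/s = 0.02110 m/day.

0.0211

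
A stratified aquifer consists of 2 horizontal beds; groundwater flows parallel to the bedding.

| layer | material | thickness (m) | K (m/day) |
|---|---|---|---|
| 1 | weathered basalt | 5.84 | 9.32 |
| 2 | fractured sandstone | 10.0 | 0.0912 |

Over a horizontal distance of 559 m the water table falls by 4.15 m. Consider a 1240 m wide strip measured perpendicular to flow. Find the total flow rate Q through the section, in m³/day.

Flow is parallel to layering, so each bed carries its own Darcy discharge and the transmissivities add.
Σ(K_i·b_i) = 9.32×5.84 + 0.0912×10.0 = 55.34 m²/day.
Hydraulic gradient i = Δh / L = 4.15 / 559 = 0.007424.
Q = Σ(K_i·b_i) · W · i = 55.34 × 1240 × 0.007424 = 509.5 m³/day.

509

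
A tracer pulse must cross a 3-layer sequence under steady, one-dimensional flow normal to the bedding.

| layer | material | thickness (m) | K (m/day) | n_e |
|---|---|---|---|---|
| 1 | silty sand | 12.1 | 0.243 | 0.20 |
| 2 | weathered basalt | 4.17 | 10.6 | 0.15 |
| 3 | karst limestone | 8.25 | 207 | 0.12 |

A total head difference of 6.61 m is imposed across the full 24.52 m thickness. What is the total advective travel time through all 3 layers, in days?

30.7

With flow normal to the layers, continuity requires the same specific discharge q through every layer.
Σ(b_i/K_i) = 12.1/0.243 + 4.17/10.6 + 8.25/207 = 50.23 d.
q = Δh / Σ(b_i/K_i) = 6.61 / 50.23 = 0.1316 m/day.
In each layer the seepage velocity is v_i = q/n_i, so the layer transit time is t_i = b_i·n_i / q:
  layer 1 (silty sand): t_1 = 12.1 × 0.20 / 0.1316 = 18.39 d
  layer 2 (weathered basalt): t_2 = 4.17 × 0.15 / 0.1316 = 4.753 d
  layer 3 (karst limestone): t_3 = 8.25 × 0.12 / 0.1316 = 7.523 d
Total t = Σ t_i = 30.66 days.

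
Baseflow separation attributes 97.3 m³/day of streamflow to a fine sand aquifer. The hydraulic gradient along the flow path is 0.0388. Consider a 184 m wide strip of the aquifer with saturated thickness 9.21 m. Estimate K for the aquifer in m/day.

1.48

Cross-sectional area A = 184 × 9.21 = 1695 m².
Hydraulic gradient i = 0.0388.
From Q = K·A·i, K = Q / (A·i) = 97.3 / (1695 × 0.03880) = 1.480 m/day.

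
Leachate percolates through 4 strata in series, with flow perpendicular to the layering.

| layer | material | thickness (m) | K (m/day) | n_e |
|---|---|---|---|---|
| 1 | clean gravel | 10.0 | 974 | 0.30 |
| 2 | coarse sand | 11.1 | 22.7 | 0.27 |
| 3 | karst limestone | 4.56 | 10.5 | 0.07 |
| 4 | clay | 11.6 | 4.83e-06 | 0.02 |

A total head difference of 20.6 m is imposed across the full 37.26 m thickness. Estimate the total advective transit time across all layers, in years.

With flow normal to the layers, continuity requires the same specific discharge q through every layer.
Σ(b_i/K_i) = 10.0/974 + 11.1/22.7 + 4.56/10.5 + 11.6/4.83e-06 = 2.402e+06 d.
q = Δh / Σ(b_i/K_i) = 20.6 / 2.402e+06 = 8.577e-06 m/day.
In each layer the seepage velocity is v_i = q/n_i, so the layer transit time is t_i = b_i·n_i / q:
  layer 1 (clean gravel): t_1 = 10.0 × 0.30 / 8.577e-06 = 3.498e+05 d
  layer 2 (coarse sand): t_2 = 11.1 × 0.27 / 8.577e-06 = 3.494e+05 d
  layer 3 (karst limestone): t_3 = 4.56 × 0.07 / 8.577e-06 = 37214 d
  layer 4 (clay): t_4 = 11.6 × 0.02 / 8.577e-06 = 27048 d
Total t = Σ t_i = 7.634e+05 days = 2090 years.

2090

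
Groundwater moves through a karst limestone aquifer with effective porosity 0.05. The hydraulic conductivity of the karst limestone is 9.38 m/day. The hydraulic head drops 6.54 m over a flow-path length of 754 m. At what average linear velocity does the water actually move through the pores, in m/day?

Hydraulic gradient i = Δh / L = 6.54 / 754 = 0.008674.
Darcy flux q = K · i = 9.380 × 0.008674 = 0.08136 m/day.
Seepage velocity v = q / n_e = 0.08136 / 0.05 = 1.627 m/day.

1.63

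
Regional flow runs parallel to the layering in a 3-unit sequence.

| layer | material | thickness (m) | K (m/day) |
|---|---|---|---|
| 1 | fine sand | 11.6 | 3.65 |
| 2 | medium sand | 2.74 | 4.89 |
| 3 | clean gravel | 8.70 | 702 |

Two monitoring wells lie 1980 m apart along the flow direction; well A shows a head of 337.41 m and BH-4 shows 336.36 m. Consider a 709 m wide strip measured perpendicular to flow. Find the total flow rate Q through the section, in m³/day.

Flow is parallel to layering, so each bed carries its own Darcy discharge and the transmissivities add.
Σ(K_i·b_i) = 3.65×11.6 + 4.89×2.74 + 702×8.70 = 6163 m²/day.
Hydraulic gradient i = (337.41 − 336.36) / 1980 = 1.05 / 1980 = 0.0005303.
Q = Σ(K_i·b_i) · W · i = 6163 × 709 × 0.0005303 = 2317 m³/day.

2320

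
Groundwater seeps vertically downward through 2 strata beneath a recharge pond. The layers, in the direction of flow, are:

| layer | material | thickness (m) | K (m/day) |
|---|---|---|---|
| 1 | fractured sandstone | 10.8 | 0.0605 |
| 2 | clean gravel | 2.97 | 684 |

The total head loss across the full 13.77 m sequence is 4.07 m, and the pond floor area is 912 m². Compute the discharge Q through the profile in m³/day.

20.8

Flow is perpendicular to layering, so the layers act in series and the equivalent K is the thickness-weighted harmonic mean.
Total thickness L = 10.8 + 2.97 = 13.77 m.
Σ(b_i/K_i) = 10.8/0.0605 + 2.97/684 = 178.5 d.
K_eq = L / Σ(b_i/K_i) = 13.77 / 178.5 = 0.07714 m/day.
Q = K_eq · A · (Δh/L) = 0.07714 × 912 × (4.07/13.77) = 20.79 m³/day.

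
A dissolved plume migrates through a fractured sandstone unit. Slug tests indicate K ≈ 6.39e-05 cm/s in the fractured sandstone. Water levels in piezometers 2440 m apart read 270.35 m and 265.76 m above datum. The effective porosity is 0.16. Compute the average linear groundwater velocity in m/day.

0.000649

Convert K: 6.39e-05 cm/s × 864 = 0.05521 m/day.
Hydraulic gradient i = (270.35 − 265.76) / 2440 = 4.59 / 2440 = 0.001881.
Darcy flux q = K · i = 0.05521 × 0.001881 = 0.0001039 m/day.
Seepage velocity v = q / n_e = 0.0001039 / 0.16 = 0.0006491 m/day.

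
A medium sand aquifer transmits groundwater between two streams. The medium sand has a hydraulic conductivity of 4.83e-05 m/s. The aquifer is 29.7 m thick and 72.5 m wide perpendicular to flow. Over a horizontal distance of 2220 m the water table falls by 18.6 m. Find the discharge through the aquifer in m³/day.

75.3

Convert K: 4.83e-05 m/s × 86400 = 4.173 m/day.
Cross-sectional area A = 72.5 × 29.7 = 2153 m².
Hydraulic gradient i = Δh / L = 18.6 / 2220 = 0.008378.
Darcy's law: Q = K · A · i = 4.173 × 2153 × 0.008378 = 75.29 m³/day.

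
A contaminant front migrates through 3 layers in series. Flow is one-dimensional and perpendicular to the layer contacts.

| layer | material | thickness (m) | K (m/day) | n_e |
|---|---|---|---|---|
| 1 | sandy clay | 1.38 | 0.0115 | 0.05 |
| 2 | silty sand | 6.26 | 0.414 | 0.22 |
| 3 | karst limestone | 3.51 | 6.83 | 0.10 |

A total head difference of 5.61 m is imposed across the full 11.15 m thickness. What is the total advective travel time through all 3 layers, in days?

With flow normal to the layers, continuity requires the same specific discharge q through every layer.
Σ(b_i/K_i) = 1.38/0.0115 + 6.26/0.414 + 3.51/6.83 = 135.6 d.
q = Δh / Σ(b_i/K_i) = 5.61 / 135.6 = 0.04136 m/day.
In each layer the seepage velocity is v_i = q/n_i, so the layer transit time is t_i = b_i·n_i / q:
  layer 1 (sandy clay): t_1 = 1.38 × 0.05 / 0.04136 = 1.668 d
  layer 2 (silty sand): t_2 = 6.26 × 0.22 / 0.04136 = 33.30 d
  layer 3 (karst limestone): t_3 = 3.51 × 0.10 / 0.04136 = 8.486 d
Total t = Σ t_i = 43.45 days.

43.5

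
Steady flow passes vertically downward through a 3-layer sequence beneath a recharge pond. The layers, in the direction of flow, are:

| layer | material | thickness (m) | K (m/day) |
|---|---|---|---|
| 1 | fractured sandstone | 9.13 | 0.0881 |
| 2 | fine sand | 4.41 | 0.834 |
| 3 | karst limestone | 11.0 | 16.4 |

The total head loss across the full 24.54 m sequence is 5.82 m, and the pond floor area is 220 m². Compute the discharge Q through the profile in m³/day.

Flow is perpendicular to layering, so the layers act in series and the equivalent K is the thickness-weighted harmonic mean.
Total thickness L = 9.13 + 4.41 + 11.0 = 24.54 m.
Σ(b_i/K_i) = 9.13/0.0881 + 4.41/0.834 + 11.0/16.4 = 109.6 d.
K_eq = L / Σ(b_i/K_i) = 24.54 / 109.6 = 0.2239 m/day.
Q = K_eq · A · (Δh/L) = 0.2239 × 220 × (5.82/24.54) = 11.68 m³/day.

11.7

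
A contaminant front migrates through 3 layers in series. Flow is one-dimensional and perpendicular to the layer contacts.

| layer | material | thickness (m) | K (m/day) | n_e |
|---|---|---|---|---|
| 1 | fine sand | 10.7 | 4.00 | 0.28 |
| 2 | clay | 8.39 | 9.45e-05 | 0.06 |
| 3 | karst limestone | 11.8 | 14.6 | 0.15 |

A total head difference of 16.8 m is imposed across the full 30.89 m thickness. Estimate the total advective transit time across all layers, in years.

76.2

With flow normal to the layers, continuity requires the same specific discharge q through every layer.
Σ(b_i/K_i) = 10.7/4.00 + 8.39/9.45e-05 + 11.8/14.6 = 88787 d.
q = Δh / Σ(b_i/K_i) = 16.8 / 88787 = 0.0001892 m/day.
In each layer the seepage velocity is v_i = q/n_i, so the layer transit time is t_i = b_i·n_i / q:
  layer 1 (fine sand): t_1 = 10.7 × 0.28 / 0.0001892 = 15834 d
  layer 2 (clay): t_2 = 8.39 × 0.06 / 0.0001892 = 2660 d
  layer 3 (karst limestone): t_3 = 11.8 × 0.15 / 0.0001892 = 9354 d
Total t = Σ t_i = 27848 days = 76.24 years.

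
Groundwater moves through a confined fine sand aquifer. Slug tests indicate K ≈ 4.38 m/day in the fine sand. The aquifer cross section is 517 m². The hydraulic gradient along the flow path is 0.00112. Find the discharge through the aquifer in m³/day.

Hydraulic gradient i = 0.00112.
Darcy's law: Q = K · A · i = 4.380 × 517.0 × 0.001120 = 2.536 m³/day.

2.54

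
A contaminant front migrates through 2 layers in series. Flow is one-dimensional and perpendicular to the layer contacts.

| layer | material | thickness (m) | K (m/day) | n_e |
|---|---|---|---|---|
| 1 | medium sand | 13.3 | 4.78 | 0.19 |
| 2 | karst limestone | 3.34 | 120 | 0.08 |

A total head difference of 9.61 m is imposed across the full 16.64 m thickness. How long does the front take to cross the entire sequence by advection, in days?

0.817

With flow normal to the layers, continuity requires the same specific discharge q through every layer.
Σ(b_i/K_i) = 13.3/4.78 + 3.34/120 = 2.810 d.
q = Δh / Σ(b_i/K_i) = 9.61 / 2.810 = 3.420 m/day.
In each layer the seepage velocity is v_i = q/n_i, so the layer transit time is t_i = b_i·n_i / q:
  layer 1 (medium sand): t_1 = 13.3 × 0.19 / 3.420 = 0.7390 d
  layer 2 (karst limestone): t_2 = 3.34 × 0.08 / 3.420 = 0.07814 d
Total t = Σ t_i = 0.8171 days.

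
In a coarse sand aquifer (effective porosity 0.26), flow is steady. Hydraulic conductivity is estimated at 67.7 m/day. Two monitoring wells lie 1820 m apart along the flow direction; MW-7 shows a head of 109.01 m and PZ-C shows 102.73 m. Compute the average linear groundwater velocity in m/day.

Hydraulic gradient i = (109.01 − 102.73) / 1820 = 6.28 / 1820 = 0.003451.
Darcy flux q = K · i = 67.70 × 0.003451 = 0.2336 m/day.
Seepage velocity v = q / n_e = 0.2336 / 0.26 = 0.8985 m/day.

0.898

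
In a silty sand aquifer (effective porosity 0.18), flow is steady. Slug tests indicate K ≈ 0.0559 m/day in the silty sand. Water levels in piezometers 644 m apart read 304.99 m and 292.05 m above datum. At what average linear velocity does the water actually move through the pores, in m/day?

0.00624

Hydraulic gradient i = (304.99 − 292.05) / 644 = 12.94 / 644 = 0.02009.
Darcy flux q = K · i = 0.05590 × 0.02009 = 0.001123 m/day.
Seepage velocity v = q / n_e = 0.001123 / 0.18 = 0.006240 m/day.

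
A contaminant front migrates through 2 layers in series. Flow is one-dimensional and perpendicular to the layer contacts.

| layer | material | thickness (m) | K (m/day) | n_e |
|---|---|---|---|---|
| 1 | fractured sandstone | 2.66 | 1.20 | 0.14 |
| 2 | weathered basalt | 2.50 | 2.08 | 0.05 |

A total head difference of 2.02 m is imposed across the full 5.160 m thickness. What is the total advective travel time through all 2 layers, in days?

With flow normal to the layers, continuity requires the same specific discharge q through every layer.
Σ(b_i/K_i) = 2.66/1.20 + 2.50/2.08 = 3.419 d.
q = Δh / Σ(b_i/K_i) = 2.02 / 3.419 = 0.5909 m/day.
In each layer the seepage velocity is v_i = q/n_i, so the layer transit time is t_i = b_i·n_i / q:
  layer 1 (fractured sandstone): t_1 = 2.66 × 0.14 / 0.5909 = 0.6302 d
  layer 2 (weathered basalt): t_2 = 2.50 × 0.05 / 0.5909 = 0.2115 d
Total t = Σ t_i = 0.8418 days.

0.842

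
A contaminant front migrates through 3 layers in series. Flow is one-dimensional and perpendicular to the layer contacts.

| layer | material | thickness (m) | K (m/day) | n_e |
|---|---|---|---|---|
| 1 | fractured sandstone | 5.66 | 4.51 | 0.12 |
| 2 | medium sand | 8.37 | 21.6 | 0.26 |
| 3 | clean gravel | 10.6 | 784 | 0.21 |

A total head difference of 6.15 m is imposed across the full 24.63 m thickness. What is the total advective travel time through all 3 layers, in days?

1.37

With flow normal to the layers, continuity requires the same specific discharge q through every layer.
Σ(b_i/K_i) = 5.66/4.51 + 8.37/21.6 + 10.6/784 = 1.656 d.
q = Δh / Σ(b_i/K_i) = 6.15 / 1.656 = 3.714 m/day.
In each layer the seepage velocity is v_i = q/n_i, so the layer transit time is t_i = b_i·n_i / q:
  layer 1 (fractured sandstone): t_1 = 5.66 × 0.12 / 3.714 = 0.1829 d
  layer 2 (medium sand): t_2 = 8.37 × 0.26 / 3.714 = 0.5860 d
  layer 3 (clean gravel): t_3 = 10.6 × 0.21 / 3.714 = 0.5994 d
Total t = Σ t_i = 1.368 days.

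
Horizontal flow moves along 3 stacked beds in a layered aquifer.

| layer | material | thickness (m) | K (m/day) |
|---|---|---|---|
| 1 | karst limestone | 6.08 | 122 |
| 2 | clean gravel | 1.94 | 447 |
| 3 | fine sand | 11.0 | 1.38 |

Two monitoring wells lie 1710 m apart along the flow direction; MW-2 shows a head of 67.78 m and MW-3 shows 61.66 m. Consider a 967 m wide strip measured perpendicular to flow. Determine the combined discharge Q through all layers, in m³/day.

Flow is parallel to layering, so each bed carries its own Darcy discharge and the transmissivities add.
Σ(K_i·b_i) = 122×6.08 + 447×1.94 + 1.38×11.0 = 1624 m²/day.
Hydraulic gradient i = (67.78 − 61.66) / 1710 = 6.12 / 1710 = 0.003579.
Q = Σ(K_i·b_i) · W · i = 1624 × 967 × 0.003579 = 5621 m³/day.

5620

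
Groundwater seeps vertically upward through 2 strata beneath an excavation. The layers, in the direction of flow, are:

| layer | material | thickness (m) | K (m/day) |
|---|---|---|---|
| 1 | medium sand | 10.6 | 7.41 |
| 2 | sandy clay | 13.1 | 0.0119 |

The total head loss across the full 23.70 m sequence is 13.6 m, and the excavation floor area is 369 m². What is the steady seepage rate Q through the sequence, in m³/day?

4.55

Flow is perpendicular to layering, so the layers act in series and the equivalent K is the thickness-weighted harmonic mean.
Total thickness L = 10.6 + 13.1 = 23.70 m.
Σ(b_i/K_i) = 10.6/7.41 + 13.1/0.0119 = 1102 d.
K_eq = L / Σ(b_i/K_i) = 23.70 / 1102 = 0.02150 m/day.
Q = K_eq · A · (Δh/L) = 0.02150 × 369 × (13.6/23.70) = 4.553 m³/day.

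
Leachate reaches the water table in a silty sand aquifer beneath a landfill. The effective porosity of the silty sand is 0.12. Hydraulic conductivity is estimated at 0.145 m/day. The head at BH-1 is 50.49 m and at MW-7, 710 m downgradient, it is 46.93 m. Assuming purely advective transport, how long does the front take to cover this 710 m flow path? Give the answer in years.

321

Hydraulic gradient i = (50.49 − 46.93) / 710 = 3.56 / 710 = 0.005014.
Darcy flux q = K · i = 0.1450 × 0.005014 = 0.0007270 m/day.
Seepage velocity v = q / n_e = 0.0007270 / 0.12 = 0.006059 m/day.
Travel time t = L / v = 710 / 0.006059 = 1.172e+05 days = 320.8 years.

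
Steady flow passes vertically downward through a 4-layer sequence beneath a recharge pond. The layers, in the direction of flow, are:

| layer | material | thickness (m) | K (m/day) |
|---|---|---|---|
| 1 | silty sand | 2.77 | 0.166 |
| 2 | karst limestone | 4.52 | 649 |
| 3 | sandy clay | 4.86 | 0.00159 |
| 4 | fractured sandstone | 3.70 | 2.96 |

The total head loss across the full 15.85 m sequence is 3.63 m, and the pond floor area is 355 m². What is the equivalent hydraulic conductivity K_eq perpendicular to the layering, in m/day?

Flow is perpendicular to layering, so the layers act in series and the equivalent K is the thickness-weighted harmonic mean.
Total thickness L = 2.77 + 4.52 + 4.86 + 3.70 = 15.85 m.
Σ(b_i/K_i) = 2.77/0.166 + 4.52/649 + 4.86/0.00159 + 3.70/2.96 = 3075 d.
K_eq = L / Σ(b_i/K_i) = 15.85 / 3075 = 0.005155 m/day.

0.00516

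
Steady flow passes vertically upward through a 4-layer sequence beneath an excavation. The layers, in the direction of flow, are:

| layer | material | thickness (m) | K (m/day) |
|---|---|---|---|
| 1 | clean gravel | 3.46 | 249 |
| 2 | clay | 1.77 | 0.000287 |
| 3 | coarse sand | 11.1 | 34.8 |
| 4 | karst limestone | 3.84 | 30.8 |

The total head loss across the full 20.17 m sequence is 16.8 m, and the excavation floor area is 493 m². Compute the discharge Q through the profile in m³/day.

Flow is perpendicular to layering, so the layers act in series and the equivalent K is the thickness-weighted harmonic mean.
Total thickness L = 3.46 + 1.77 + 11.1 + 3.84 = 20.17 m.
Σ(b_i/K_i) = 3.46/249 + 1.77/0.000287 + 11.1/34.8 + 3.84/30.8 = 6168 d.
K_eq = L / Σ(b_i/K_i) = 20.17 / 6168 = 0.003270 m/day.
Q = K_eq · A · (Δh/L) = 0.003270 × 493 × (16.8/20.17) = 1.343 m³/day.

1.34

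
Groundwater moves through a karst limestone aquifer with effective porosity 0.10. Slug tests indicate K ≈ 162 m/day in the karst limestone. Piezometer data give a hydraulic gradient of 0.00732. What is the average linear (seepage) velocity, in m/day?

Hydraulic gradient i = 0.00732.
Darcy flux q = K · i = 162.0 × 0.007320 = 1.186 m/day.
Seepage velocity v = q / n_e = 1.186 / 0.10 = 11.86 m/day.

11.9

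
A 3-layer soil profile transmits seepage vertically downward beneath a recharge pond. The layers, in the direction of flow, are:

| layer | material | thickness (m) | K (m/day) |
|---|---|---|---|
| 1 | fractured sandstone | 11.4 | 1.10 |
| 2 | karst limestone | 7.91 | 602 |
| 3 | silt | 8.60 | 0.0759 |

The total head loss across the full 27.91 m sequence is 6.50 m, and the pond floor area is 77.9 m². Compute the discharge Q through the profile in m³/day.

Flow is perpendicular to layering, so the layers act in series and the equivalent K is the thickness-weighted harmonic mean.
Total thickness L = 11.4 + 7.91 + 8.60 = 27.91 m.
Σ(b_i/K_i) = 11.4/1.10 + 7.91/602 + 8.60/0.0759 = 123.7 d.
K_eq = L / Σ(b_i/K_i) = 27.91 / 123.7 = 0.2257 m/day.
Q = K_eq · A · (Δh/L) = 0.2257 × 77.9 × (6.50/27.91) = 4.094 m³/day.

4.09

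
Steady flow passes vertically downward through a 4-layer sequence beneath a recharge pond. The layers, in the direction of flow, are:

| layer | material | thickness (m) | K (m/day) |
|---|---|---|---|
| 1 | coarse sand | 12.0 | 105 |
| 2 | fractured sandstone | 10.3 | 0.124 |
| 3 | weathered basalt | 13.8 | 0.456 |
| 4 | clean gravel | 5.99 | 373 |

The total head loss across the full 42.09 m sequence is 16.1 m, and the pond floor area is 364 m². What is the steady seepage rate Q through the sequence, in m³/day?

51.7

Flow is perpendicular to layering, so the layers act in series and the equivalent K is the thickness-weighted harmonic mean.
Total thickness L = 12.0 + 10.3 + 13.8 + 5.99 = 42.09 m.
Σ(b_i/K_i) = 12.0/105 + 10.3/0.124 + 13.8/0.456 + 5.99/373 = 113.5 d.
K_eq = L / Σ(b_i/K_i) = 42.09 / 113.5 = 0.3710 m/day.
Q = K_eq · A · (Δh/L) = 0.3710 × 364 × (16.1/42.09) = 51.65 m³/day.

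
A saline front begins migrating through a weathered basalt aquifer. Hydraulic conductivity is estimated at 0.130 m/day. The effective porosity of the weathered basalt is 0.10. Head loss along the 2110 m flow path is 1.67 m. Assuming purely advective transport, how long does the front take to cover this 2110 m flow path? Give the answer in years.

Hydraulic gradient i = Δh / L = 1.67 / 2110 = 0.0007915.
Darcy flux q = K · i = 0.1300 × 0.0007915 = 0.0001029 m/day.
Seepage velocity v = q / n_e = 0.0001029 / 0.10 = 0.001029 m/day.
Travel time t = L / v = 2110 / 0.001029 = 2.051e+06 days = 5615 years.

5610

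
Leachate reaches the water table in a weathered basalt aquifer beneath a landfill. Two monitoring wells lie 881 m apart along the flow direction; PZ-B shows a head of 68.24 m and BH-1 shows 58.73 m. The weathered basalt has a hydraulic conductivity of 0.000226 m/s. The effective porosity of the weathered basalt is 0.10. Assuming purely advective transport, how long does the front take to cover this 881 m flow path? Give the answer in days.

418

Convert K: 0.000226 m/s × 86400 = 19.53 m/day.
Hydraulic gradient i = (68.24 − 58.73) / 881 = 9.51 / 881 = 0.01079.
Darcy flux q = K · i = 19.53 × 0.01079 = 0.2108 m/day.
Seepage velocity v = q / n_e = 0.2108 / 0.10 = 2.108 m/day.
Travel time t = L / v = 881 / 2.108 = 418.0 days.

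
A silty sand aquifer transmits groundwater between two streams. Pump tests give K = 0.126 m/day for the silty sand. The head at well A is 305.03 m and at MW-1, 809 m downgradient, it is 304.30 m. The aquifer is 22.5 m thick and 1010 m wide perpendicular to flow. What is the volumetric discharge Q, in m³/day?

2.58

Cross-sectional area A = 1010 × 22.5 = 22725 m².
Hydraulic gradient i = (305.03 − 304.30) / 809 = 0.73 / 809 = 0.0009023.
Darcy's law: Q = K · A · i = 0.1260 × 22725 × 0.0009023 = 2.584 m³/day.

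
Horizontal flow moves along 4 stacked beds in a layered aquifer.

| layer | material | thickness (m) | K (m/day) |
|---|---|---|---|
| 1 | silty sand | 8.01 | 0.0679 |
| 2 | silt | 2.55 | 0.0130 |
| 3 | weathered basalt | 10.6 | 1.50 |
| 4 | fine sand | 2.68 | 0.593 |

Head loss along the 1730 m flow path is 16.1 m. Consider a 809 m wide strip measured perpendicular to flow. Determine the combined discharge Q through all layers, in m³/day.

Flow is parallel to layering, so each bed carries its own Darcy discharge and the transmissivities add.
Σ(K_i·b_i) = 0.0679×8.01 + 0.0130×2.55 + 1.50×10.6 + 0.593×2.68 = 18.07 m²/day.
Hydraulic gradient i = Δh / L = 16.1 / 1730 = 0.009306.
Q = Σ(K_i·b_i) · W · i = 18.07 × 809 × 0.009306 = 136.0 m³/day.

136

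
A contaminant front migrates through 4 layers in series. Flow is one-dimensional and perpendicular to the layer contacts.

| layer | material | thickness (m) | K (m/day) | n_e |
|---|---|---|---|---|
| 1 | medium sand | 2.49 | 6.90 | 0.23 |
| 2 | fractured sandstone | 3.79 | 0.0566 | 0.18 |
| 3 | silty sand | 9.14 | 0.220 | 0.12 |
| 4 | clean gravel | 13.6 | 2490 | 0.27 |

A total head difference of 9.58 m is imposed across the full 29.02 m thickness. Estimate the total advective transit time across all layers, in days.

68.5

With flow normal to the layers, continuity requires the same specific discharge q through every layer.
Σ(b_i/K_i) = 2.49/6.90 + 3.79/0.0566 + 9.14/0.220 + 13.6/2490 = 108.9 d.
q = Δh / Σ(b_i/K_i) = 9.58 / 108.9 = 0.08799 m/day.
In each layer the seepage velocity is v_i = q/n_i, so the layer transit time is t_i = b_i·n_i / q:
  layer 1 (medium sand): t_1 = 2.49 × 0.23 / 0.08799 = 6.509 d
  layer 2 (fractured sandstone): t_2 = 3.79 × 0.18 / 0.08799 = 7.753 d
  layer 3 (silty sand): t_3 = 9.14 × 0.12 / 0.08799 = 12.46 d
  layer 4 (clean gravel): t_4 = 13.6 × 0.27 / 0.08799 = 41.73 d
Total t = Σ t_i = 68.46 days.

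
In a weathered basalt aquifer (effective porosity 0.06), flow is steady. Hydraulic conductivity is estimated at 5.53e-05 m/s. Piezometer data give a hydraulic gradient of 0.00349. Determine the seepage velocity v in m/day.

0.278

Convert K: 5.53e-05 m/s × 86400 = 4.778 m/day.
Hydraulic gradient i = 0.00349.
Darcy flux q = K · i = 4.778 × 0.003490 = 0.01667 m/day.
Seepage velocity v = q / n_e = 0.01667 / 0.06 = 0.2779 m/day.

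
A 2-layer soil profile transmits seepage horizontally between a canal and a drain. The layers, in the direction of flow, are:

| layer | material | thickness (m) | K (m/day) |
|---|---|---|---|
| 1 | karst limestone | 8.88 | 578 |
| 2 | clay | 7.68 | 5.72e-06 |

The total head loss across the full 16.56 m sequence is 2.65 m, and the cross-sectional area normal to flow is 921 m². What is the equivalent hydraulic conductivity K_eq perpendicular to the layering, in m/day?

Flow is perpendicular to layering, so the layers act in series and the equivalent K is the thickness-weighted harmonic mean.
Total thickness L = 8.88 + 7.68 = 16.56 m.
Σ(b_i/K_i) = 8.88/578 + 7.68/5.72e-06 = 1.343e+06 d.
K_eq = L / Σ(b_i/K_i) = 16.56 / 1.343e+06 = 1.233e-05 m/day.

1.23e-05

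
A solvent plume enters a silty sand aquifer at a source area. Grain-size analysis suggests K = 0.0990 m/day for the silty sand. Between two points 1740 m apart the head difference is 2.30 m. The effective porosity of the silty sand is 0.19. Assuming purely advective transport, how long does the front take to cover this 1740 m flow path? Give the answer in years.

Hydraulic gradient i = Δh / L = 2.30 / 1740 = 0.001322.
Darcy flux q = K · i = 0.09900 × 0.001322 = 0.0001309 m/day.
Seepage velocity v = q / n_e = 0.0001309 / 0.19 = 0.0006887 m/day.
Travel time t = L / v = 1740 / 0.0006887 = 2.526e+06 days = 6917 years.

6920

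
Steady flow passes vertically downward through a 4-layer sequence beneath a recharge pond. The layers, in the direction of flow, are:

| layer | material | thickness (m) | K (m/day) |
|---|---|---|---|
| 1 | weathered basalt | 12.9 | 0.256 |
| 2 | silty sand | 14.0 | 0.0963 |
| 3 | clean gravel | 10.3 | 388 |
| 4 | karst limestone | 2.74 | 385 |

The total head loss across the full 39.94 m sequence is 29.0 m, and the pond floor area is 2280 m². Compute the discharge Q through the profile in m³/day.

Flow is perpendicular to layering, so the layers act in series and the equivalent K is the thickness-weighted harmonic mean.
Total thickness L = 12.9 + 14.0 + 10.3 + 2.74 = 39.94 m.
Σ(b_i/K_i) = 12.9/0.256 + 14.0/0.0963 + 10.3/388 + 2.74/385 = 195.8 d.
K_eq = L / Σ(b_i/K_i) = 39.94 / 195.8 = 0.2040 m/day.
Q = K_eq · A · (Δh/L) = 0.2040 × 2280 × (29.0/39.94) = 337.7 m³/day.

338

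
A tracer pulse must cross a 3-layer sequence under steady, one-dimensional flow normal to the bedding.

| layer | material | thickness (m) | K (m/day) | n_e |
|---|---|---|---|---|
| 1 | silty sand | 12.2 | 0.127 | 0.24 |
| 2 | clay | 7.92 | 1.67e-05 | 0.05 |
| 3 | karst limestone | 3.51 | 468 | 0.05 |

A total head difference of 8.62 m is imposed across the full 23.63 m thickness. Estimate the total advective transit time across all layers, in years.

With flow normal to the layers, continuity requires the same specific discharge q through every layer.
Σ(b_i/K_i) = 12.2/0.127 + 7.92/1.67e-05 + 3.51/468 = 4.743e+05 d.
q = Δh / Σ(b_i/K_i) = 8.62 / 4.743e+05 = 1.817e-05 m/day.
In each layer the seepage velocity is v_i = q/n_i, so the layer transit time is t_i = b_i·n_i / q:
  layer 1 (silty sand): t_1 = 12.2 × 0.24 / 1.817e-05 = 1.611e+05 d
  layer 2 (clay): t_2 = 7.92 × 0.05 / 1.817e-05 = 21791 d
  layer 3 (karst limestone): t_3 = 3.51 × 0.05 / 1.817e-05 = 9658 d
Total t = Σ t_i = 1.926e+05 days = 527.2 years.

527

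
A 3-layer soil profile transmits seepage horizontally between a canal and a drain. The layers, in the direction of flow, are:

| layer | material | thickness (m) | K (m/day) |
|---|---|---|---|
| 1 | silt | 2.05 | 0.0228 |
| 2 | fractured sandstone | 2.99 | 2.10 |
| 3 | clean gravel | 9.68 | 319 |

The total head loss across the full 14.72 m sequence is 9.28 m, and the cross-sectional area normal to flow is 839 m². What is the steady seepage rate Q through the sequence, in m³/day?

85.2

Flow is perpendicular to layering, so the layers act in series and the equivalent K is the thickness-weighted harmonic mean.
Total thickness L = 2.05 + 2.99 + 9.68 = 14.72 m.
Σ(b_i/K_i) = 2.05/0.0228 + 2.99/2.10 + 9.68/319 = 91.37 d.
K_eq = L / Σ(b_i/K_i) = 14.72 / 91.37 = 0.1611 m/day.
Q = K_eq · A · (Δh/L) = 0.1611 × 839 × (9.28/14.72) = 85.22 m³/day.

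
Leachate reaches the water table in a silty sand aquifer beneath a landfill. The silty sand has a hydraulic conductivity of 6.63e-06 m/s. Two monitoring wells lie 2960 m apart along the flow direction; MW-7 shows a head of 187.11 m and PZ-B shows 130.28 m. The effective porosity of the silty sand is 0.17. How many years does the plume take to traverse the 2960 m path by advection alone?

125

Convert K: 6.63e-06 m/s × 86400 = 0.5728 m/day.
Hydraulic gradient i = (187.11 − 130.28) / 2960 = 56.83 / 2960 = 0.01920.
Darcy flux q = K · i = 0.5728 × 0.01920 = 0.01100 m/day.
Seepage velocity v = q / n_e = 0.01100 / 0.17 = 0.06469 m/day.
Travel time t = L / v = 2960 / 0.06469 = 45754 days = 125.3 years.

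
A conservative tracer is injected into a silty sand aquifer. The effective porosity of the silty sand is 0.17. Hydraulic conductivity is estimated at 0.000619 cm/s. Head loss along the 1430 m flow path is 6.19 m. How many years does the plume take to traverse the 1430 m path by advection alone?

Convert K: 0.000619 cm/s × 864 = 0.5348 m/day.
Hydraulic gradient i = Δh / L = 6.19 / 1430 = 0.004329.
Darcy flux q = K · i = 0.5348 × 0.004329 = 0.002315 m/day.
Seepage velocity v = q / n_e = 0.002315 / 0.17 = 0.01362 m/day.
Travel time t = L / v = 1430 / 0.01362 = 1.050e+05 days = 287.5 years.

287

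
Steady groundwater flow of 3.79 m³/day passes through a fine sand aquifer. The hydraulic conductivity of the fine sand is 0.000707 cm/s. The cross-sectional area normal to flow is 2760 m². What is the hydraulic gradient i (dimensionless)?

Convert K: 0.000707 cm/s × 864 = 0.6108 m/day.
From Q = K·A·i, i = Q / (K·A) = 3.79 / (0.6108 × 2760) = 0.002248.

0.00225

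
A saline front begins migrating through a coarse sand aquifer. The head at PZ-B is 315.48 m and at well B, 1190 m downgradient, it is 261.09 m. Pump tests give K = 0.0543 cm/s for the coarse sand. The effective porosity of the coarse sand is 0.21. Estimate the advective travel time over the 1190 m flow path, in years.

0.319

Convert K: 0.0543 cm/s × 864 = 46.92 m/day.
Hydraulic gradient i = (315.48 − 261.09) / 1190 = 54.39 / 1190 = 0.04571.
Darcy flux q = K · i = 46.92 × 0.04571 = 2.144 m/day.
Seepage velocity v = q / n_e = 2.144 / 0.21 = 10.21 m/day.
Travel time t = L / v = 1190 / 10.21 = 116.5 days = 0.3191 years.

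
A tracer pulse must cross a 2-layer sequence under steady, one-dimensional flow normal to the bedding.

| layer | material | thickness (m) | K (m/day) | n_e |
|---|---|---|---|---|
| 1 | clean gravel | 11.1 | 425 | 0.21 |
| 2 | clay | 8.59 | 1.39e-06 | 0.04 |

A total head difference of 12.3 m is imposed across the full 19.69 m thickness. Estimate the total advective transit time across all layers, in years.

With flow normal to the layers, continuity requires the same specific discharge q through every layer.
Σ(b_i/K_i) = 11.1/425 + 8.59/1.39e-06 = 6.180e+06 d.
q = Δh / Σ(b_i/K_i) = 12.3 / 6.180e+06 = 1.990e-06 m/day.
In each layer the seepage velocity is v_i = q/n_i, so the layer transit time is t_i = b_i·n_i / q:
  layer 1 (clean gravel): t_1 = 11.1 × 0.21 / 1.990e-06 = 1.171e+06 d
  layer 2 (clay): t_2 = 8.59 × 0.04 / 1.990e-06 = 1.726e+05 d
Total t = Σ t_i = 1.344e+06 days = 3679 years.

3680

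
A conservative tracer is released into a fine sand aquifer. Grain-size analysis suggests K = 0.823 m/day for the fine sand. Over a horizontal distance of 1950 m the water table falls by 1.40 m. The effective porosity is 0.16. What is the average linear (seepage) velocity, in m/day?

0.00369

Hydraulic gradient i = Δh / L = 1.40 / 1950 = 0.0007179.
Darcy flux q = K · i = 0.8230 × 0.0007179 = 0.0005909 m/day.
Seepage velocity v = q / n_e = 0.0005909 / 0.16 = 0.003693 m/day.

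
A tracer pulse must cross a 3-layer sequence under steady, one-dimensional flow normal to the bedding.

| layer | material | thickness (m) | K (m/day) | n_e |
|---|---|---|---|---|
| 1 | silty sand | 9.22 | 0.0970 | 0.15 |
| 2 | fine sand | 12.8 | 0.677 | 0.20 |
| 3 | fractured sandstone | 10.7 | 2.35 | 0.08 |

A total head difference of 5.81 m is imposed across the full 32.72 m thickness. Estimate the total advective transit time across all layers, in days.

97.9

With flow normal to the layers, continuity requires the same specific discharge q through every layer.
Σ(b_i/K_i) = 9.22/0.0970 + 12.8/0.677 + 10.7/2.35 = 118.5 d.
q = Δh / Σ(b_i/K_i) = 5.81 / 118.5 = 0.04902 m/day.
In each layer the seepage velocity is v_i = q/n_i, so the layer transit time is t_i = b_i·n_i / q:
  layer 1 (silty sand): t_1 = 9.22 × 0.15 / 0.04902 = 28.21 d
  layer 2 (fine sand): t_2 = 12.8 × 0.20 / 0.04902 = 52.22 d
  layer 3 (fractured sandstone): t_3 = 10.7 × 0.08 / 0.04902 = 17.46 d
Total t = Σ t_i = 97.89 days.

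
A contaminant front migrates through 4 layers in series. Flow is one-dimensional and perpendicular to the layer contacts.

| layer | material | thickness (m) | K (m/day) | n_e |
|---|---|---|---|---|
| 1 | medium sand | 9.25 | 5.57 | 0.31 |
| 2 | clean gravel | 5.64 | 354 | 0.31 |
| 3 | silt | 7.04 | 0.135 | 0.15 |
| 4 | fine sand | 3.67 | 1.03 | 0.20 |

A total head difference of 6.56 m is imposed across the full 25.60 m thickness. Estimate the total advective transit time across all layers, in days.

56.0

With flow normal to the layers, continuity requires the same specific discharge q through every layer.
Σ(b_i/K_i) = 9.25/5.57 + 5.64/354 + 7.04/0.135 + 3.67/1.03 = 57.39 d.
q = Δh / Σ(b_i/K_i) = 6.56 / 57.39 = 0.1143 m/day.
In each layer the seepage velocity is v_i = q/n_i, so the layer transit time is t_i = b_i·n_i / q:
  layer 1 (medium sand): t_1 = 9.25 × 0.31 / 0.1143 = 25.09 d
  layer 2 (clean gravel): t_2 = 5.64 × 0.31 / 0.1143 = 15.30 d
  layer 3 (silt): t_3 = 7.04 × 0.15 / 0.1143 = 9.238 d
  layer 4 (fine sand): t_4 = 3.67 × 0.20 / 0.1143 = 6.421 d
Total t = Σ t_i = 56.04 days.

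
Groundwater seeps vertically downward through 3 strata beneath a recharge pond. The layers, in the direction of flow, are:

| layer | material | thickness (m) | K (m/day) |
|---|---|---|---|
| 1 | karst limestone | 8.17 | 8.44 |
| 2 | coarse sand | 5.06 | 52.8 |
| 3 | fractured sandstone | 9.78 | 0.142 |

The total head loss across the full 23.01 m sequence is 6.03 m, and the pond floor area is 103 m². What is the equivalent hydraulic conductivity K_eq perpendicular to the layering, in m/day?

0.329

Flow is perpendicular to layering, so the layers act in series and the equivalent K is the thickness-weighted harmonic mean.
Total thickness L = 8.17 + 5.06 + 9.78 = 23.01 m.
Σ(b_i/K_i) = 8.17/8.44 + 5.06/52.8 + 9.78/0.142 = 69.94 d.
K_eq = L / Σ(b_i/K_i) = 23.01 / 69.94 = 0.3290 m/day.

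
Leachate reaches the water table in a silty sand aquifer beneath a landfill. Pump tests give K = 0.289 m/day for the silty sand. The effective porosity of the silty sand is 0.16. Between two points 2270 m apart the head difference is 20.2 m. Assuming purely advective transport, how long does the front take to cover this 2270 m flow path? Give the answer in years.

387

Hydraulic gradient i = Δh / L = 20.2 / 2270 = 0.008899.
Darcy flux q = K · i = 0.2890 × 0.008899 = 0.002572 m/day.
Seepage velocity v = q / n_e = 0.002572 / 0.16 = 0.01607 m/day.
Travel time t = L / v = 2270 / 0.01607 = 1.412e+05 days = 386.7 years.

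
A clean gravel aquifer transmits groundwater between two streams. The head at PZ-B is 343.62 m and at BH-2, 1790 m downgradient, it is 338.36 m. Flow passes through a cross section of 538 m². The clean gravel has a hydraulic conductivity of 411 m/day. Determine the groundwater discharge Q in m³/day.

Hydraulic gradient i = (343.62 − 338.36) / 1790 = 5.26 / 1790 = 0.002939.
Darcy's law: Q = K · A · i = 411.0 × 538.0 × 0.002939 = 649.8 m³/day.

650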